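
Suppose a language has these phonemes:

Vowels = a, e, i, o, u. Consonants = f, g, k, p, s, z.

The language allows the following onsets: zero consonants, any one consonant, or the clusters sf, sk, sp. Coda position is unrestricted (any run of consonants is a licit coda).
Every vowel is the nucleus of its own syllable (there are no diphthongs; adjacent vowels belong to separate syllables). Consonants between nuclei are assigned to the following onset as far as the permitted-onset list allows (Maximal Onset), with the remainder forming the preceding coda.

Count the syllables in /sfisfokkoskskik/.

Vowels present: i, o, o, i; each is a nucleus, giving 4 syllables.

4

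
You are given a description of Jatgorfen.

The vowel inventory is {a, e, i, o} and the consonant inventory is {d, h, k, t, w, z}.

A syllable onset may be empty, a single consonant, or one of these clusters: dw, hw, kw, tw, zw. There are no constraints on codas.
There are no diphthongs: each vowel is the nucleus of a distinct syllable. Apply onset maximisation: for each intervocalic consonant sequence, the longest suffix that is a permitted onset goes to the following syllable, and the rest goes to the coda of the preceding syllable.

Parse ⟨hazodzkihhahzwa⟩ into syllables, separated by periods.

ha.zodz.kih.hah.zwa

The vowels are a, o, i, a, a — 5 nuclei, so 5 syllables.
V1 /a/ – V2 /o/: /z/ → onset of the next syllable (single consonants are always licit onsets).
V2 /o/ – V3 /i/: /dzk/ — longest licit onset from the right is /k/, leaving /dz/ as coda.
V3 /i/ – V4 /a/: /hh/ splits as /h/ + /h/ (/h/ is the longest suffix that is a licit onset).
V4 /a/ – V5 /a/: /hzw/ — longest licit onset from the right is /zw/, leaving /h/ as coda.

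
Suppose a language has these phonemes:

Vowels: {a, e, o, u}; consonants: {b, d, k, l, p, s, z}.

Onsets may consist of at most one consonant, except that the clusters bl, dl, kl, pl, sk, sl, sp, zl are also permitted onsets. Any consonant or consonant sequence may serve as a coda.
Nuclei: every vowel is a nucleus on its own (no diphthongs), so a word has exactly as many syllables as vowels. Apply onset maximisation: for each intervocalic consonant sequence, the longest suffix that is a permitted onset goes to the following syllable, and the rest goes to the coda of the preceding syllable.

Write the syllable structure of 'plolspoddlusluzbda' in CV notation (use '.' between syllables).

CCVC.CCVC.CCV.CCVCC.CV

The vowels are o, o, u, u, a — 5 nuclei, so 5 syllables.
σ1/σ2 boundary: /lsp/; trying suffixes from longest down, /sp/ is the first permitted one, so coda /l/ | onset /sp/.
σ2/σ3 boundary: /ddl/; trying suffixes from longest down, /dl/ is the first permitted one, so coda /d/ | onset /dl/.
σ3/σ4 boundary: /sl/ is a licit onset in full, so it all attaches to the next syllable.
σ4/σ5 boundary: /zbd/; trying suffixes from longest down, /d/ is the first permitted one, so coda /zb/ | onset /d/.
Putting it together: plol.spod.dlu.sluzb.da.
Mapping each syllable to C/V: /plol/ → CCVC, /spod/ → CCVC, /dlu/ → CCV, /sluzb/ → CCVCC, /da/ → CV.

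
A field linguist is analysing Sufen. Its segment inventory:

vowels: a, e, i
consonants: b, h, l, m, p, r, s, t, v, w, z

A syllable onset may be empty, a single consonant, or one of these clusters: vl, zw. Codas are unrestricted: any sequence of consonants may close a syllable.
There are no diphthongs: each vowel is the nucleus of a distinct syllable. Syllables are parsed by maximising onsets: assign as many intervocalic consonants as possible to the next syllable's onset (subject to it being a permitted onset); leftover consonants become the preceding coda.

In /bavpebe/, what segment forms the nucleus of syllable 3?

e

Vowels present: a, e, e; each is a nucleus, giving 3 syllables.
The third nucleus (vowel 3 from the left) is /e/.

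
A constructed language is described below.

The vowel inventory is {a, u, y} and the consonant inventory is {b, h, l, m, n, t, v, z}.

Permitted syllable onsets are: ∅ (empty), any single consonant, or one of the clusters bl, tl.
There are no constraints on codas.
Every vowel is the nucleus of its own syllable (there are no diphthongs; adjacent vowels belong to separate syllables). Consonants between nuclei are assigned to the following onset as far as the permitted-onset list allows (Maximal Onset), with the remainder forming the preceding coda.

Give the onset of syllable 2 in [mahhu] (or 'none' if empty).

The vowels are a, u — 2 nuclei, so 2 syllables.
σ1/σ2 boundary: /hh/ splits as /h/ + /h/ (/h/ is the longest suffix that is a licit onset).
Result: mah.hu.
Syllable 2 is /hu/: onset /h/, nucleus /u/, coda ∅.

h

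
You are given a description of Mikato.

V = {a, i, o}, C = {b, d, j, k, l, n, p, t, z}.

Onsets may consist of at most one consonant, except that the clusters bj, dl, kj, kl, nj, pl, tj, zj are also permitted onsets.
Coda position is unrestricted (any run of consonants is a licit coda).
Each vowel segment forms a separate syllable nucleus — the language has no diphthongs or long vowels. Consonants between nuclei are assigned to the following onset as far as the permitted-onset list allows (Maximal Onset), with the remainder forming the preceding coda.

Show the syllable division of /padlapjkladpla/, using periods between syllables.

pa.dlapj.klad.pla

Vowels present: a, a, a, a; each is a nucleus, giving 4 syllables.
Between /a/ (V1) and /a/ (V2): /dl/ is a licit onset in full, so it all attaches to the next syllable.
Between /a/ (V2) and /a/ (V3): /pjkl/ — longest licit onset from the right is /kl/, leaving /pj/ as coda.
Between /a/ (V3) and /a/ (V4): /dpl/ splits as /d/ + /pl/ (/pl/ is the longest suffix that is a licit onset).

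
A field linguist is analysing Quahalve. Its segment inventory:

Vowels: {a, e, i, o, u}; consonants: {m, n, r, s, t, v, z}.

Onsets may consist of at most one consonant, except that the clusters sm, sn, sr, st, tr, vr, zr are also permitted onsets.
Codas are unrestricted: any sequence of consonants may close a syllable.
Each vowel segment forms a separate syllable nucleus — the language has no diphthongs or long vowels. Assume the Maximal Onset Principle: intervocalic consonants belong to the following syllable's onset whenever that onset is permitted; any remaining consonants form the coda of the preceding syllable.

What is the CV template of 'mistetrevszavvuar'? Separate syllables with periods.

The vowels are i, e, e, a, u, a — 6 nuclei, so 6 syllables.
σ1/σ2 boundary: cluster /st/ — /st/ is itself a permitted onset, so the whole cluster goes right; preceding coda = ∅.
σ2/σ3 boundary: /tr/ — entire cluster is a permitted onset → onset /tr/, coda ∅.
σ3/σ4 boundary: /vsz/; trying suffixes from longest down, /z/ is the first permitted one, so coda /vs/ | onset /z/.
σ4/σ5 boundary: /vv/ — longest licit onset from the right is /v/, leaving /v/ as coda.
σ5/σ6 boundary: no consonants, so the boundary falls immediately after /u/.
Syllabification: mi.ste.trevs.zav.vu.ar.
Mapping each syllable to C/V: /mi/ → CV, /ste/ → CCV, /trevs/ → CCVCC, /zav/ → CVC, /vu/ → CV, /ar/ → VC.

CV.CCV.CCVCC.CVC.CV.VC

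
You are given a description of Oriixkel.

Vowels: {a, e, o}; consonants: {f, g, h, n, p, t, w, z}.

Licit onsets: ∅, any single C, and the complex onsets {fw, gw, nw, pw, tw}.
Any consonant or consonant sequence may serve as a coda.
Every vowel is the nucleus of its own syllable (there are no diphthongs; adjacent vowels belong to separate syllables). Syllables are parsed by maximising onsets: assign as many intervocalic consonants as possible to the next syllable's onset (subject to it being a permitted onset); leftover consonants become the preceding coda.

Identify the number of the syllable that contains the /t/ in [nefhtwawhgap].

Vowels present: e, a, a; each is a nucleus, giving 3 syllables.
/e…a/ gap (V1→V2): cluster /fhtw/ — the longest permitted-onset suffix is /tw/; onset = /tw/, preceding coda = /fh/.
/a…a/ gap (V2→V3): /whg/ — longest licit onset from the right is /g/, leaving /wh/ as coda.
Putting it together: nefh.twawh.gap.
The /t/ is in the onset of syllable 2 (/twawh/).

2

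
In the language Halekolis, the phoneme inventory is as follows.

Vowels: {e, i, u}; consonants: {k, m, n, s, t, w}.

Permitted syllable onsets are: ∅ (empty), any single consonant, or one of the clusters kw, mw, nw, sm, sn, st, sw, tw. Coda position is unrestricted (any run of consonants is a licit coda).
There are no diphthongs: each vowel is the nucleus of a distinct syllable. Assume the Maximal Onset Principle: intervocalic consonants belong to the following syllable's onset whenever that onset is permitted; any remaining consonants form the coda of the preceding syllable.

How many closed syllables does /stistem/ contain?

The vowels are i, e — 2 nuclei, so 2 syllables.
V1 /i/ – V2 /e/: /st/ is a licit onset in full, so it all attaches to the next syllable.
Syllabification: sti.stem.
Classifying each syllable: /sti/ (open), /stem/ (closed).
Closed syllables: 1.

1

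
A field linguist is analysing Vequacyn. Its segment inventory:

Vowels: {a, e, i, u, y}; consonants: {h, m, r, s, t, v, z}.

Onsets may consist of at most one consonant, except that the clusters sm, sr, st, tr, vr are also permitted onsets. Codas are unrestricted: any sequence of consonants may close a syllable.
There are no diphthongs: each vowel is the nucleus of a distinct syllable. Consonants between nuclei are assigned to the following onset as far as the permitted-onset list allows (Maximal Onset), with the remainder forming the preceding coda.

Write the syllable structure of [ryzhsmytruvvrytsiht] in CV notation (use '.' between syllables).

CVCC.CCV.CCVC.CCVC.CVCC

Nuclei (vowels): y, y, u, y, i → 5 syllables.
σ1/σ2 boundary: /zhsm/ splits as /zh/ + /sm/ (/sm/ is the longest suffix that is a licit onset).
σ2/σ3 boundary: cluster /tr/ — /tr/ is itself a permitted onset, so the whole cluster goes right; preceding coda = ∅.
σ3/σ4 boundary: /vvr/; trying suffixes from longest down, /vr/ is the first permitted one, so coda /v/ | onset /vr/.
σ4/σ5 boundary: cluster /ts/ — the longest permitted-onset suffix is /s/; onset = /s/, preceding coda = /t/.
So the parse is ryzh.smy.truv.vryt.siht.
Mapping each syllable to C/V: /ryzh/ → CVCC, /smy/ → CCV, /truv/ → CCVC, /vryt/ → CCVC, /siht/ → CVCC.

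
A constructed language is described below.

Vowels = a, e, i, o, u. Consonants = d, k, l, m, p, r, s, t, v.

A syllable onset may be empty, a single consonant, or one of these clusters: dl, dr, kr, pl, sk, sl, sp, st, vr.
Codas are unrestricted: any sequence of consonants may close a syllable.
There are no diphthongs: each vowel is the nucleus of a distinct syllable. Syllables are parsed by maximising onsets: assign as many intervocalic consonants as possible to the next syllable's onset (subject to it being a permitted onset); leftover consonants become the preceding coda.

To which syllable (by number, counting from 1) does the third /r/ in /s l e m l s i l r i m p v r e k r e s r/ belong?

5

Nuclei (vowels): e, i, i, e, e → 5 syllables.
Between /e/ (V1) and /i/ (V2): /mls/ — longest licit onset from the right is /s/, leaving /ml/ as coda.
Between /i/ (V2) and /i/ (V3): /lr/; trying suffixes from longest down, /r/ is the first permitted one, so coda /l/ | onset /r/.
Between /i/ (V3) and /e/ (V4): cluster /mpvr/ — the longest permitted-onset suffix is /vr/; onset = /vr/, preceding coda = /mp/.
Between /e/ (V4) and /e/ (V5): /kr/ is a licit onset in full, so it all attaches to the next syllable.
Syllabification: sleml.sil.rimp.vre.kresr.
The third /r/ is in the onset of syllable 5 (/kresr/).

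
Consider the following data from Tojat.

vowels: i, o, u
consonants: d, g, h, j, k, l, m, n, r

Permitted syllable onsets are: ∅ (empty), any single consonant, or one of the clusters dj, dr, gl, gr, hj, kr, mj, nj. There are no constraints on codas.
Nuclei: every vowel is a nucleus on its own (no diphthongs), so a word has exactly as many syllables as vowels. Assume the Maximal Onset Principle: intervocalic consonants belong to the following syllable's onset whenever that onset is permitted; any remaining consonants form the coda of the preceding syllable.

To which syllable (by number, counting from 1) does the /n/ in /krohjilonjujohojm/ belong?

Vowels present: o, i, o, u, o, o; each is a nucleus, giving 6 syllables.
σ1/σ2 boundary: /hj/ — entire cluster is a permitted onset → onset /hj/, coda ∅.
σ2/σ3 boundary: /l/ is a single consonant, so it becomes the next onset.
σ3/σ4 boundary: /nj/ — entire cluster is a permitted onset → onset /nj/, coda ∅.
σ4/σ5 boundary: just /j/ — single C goes to the following onset.
σ5/σ6 boundary: /h/ → onset of the next syllable (single consonants are always licit onsets).
Result: kro.hji.lo.nju.jo.hojm.
The /n/ is in the onset of syllable 4 (/nju/).

4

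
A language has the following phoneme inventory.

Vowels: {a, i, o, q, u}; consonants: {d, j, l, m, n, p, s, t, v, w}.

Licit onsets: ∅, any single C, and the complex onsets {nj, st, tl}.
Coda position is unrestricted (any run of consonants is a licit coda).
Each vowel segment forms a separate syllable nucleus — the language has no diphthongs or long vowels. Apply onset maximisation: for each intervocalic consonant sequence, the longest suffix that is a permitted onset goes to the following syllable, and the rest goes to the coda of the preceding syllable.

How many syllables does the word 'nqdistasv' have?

Vowels present: q, i, a; each is a nucleus, giving 3 syllables.

3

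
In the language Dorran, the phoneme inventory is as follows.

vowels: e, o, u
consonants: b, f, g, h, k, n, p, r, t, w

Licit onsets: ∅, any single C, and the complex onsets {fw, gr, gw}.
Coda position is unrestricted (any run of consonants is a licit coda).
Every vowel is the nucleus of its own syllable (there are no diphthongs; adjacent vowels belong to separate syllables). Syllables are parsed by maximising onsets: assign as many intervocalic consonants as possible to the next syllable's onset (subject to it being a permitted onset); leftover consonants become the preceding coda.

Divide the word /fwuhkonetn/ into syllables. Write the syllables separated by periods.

fwuh.ko.netn

The vowels are u, o, e — 3 nuclei, so 3 syllables.
V1 /u/ – V2 /o/: /hk/ splits as /h/ + /k/ (/k/ is the longest suffix that is a licit onset).
V2 /o/ – V3 /e/: just /n/ — single C goes to the following onset.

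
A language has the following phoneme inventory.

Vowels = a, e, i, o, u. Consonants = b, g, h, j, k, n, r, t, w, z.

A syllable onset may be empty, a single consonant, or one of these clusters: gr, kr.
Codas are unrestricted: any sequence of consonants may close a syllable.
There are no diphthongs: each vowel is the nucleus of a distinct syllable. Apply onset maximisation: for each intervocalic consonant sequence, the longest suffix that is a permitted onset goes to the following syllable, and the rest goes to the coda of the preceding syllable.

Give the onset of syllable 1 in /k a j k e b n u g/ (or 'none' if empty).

k

Vowels present: a, e, u; each is a nucleus, giving 3 syllables.
/a…e/ gap (V1→V2): /jk/; trying suffixes from longest down, /k/ is the first permitted one, so coda /j/ | onset /k/.
/e…u/ gap (V2→V3): cluster /bn/ — the longest permitted-onset suffix is /n/; onset = /n/, preceding coda = /b/.
Syllabification: kaj.keb.nug.
Syllable 1 is /kaj/: onset /k/, nucleus /a/, coda /j/.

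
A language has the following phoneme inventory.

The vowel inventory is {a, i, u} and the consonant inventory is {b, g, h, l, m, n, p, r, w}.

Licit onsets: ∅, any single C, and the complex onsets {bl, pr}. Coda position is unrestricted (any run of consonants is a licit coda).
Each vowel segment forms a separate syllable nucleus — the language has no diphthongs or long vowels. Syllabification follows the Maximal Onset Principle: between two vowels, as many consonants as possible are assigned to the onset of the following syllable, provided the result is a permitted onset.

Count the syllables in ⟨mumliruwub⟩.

4

Vowels present: u, i, u, u; each is a nucleus, giving 4 syllables.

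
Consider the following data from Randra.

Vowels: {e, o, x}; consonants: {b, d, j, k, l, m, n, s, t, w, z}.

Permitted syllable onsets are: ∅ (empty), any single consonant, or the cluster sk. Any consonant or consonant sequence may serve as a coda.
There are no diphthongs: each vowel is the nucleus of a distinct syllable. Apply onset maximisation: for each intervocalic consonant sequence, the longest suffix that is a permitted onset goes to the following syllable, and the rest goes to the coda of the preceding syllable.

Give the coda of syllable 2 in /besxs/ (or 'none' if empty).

s

Vowels present: e, x; each is a nucleus, giving 2 syllables.
V1 /e/ – V2 /x/: /s/ → onset of the next syllable (single consonants are always licit onsets).
Putting it together: be.sxs.
Syllable 2 is /sxs/: onset /s/, nucleus /x/, coda /s/.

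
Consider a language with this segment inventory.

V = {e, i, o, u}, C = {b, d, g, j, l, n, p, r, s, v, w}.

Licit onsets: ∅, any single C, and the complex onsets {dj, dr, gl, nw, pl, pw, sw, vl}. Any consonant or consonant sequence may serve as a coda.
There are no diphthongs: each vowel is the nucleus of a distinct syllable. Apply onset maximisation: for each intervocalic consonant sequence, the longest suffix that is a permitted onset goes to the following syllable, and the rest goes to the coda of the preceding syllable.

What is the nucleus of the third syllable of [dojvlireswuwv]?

Vowels present: o, i, e, u; each is a nucleus, giving 4 syllables.
The third nucleus (vowel 3 from the left) is /e/.

e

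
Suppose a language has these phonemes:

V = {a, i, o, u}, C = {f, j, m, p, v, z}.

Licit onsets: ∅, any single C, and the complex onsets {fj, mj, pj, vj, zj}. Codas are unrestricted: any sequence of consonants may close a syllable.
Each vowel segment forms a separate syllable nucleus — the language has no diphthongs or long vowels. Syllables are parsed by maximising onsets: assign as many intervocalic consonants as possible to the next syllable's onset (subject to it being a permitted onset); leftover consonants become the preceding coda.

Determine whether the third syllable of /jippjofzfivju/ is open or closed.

Vowels present: i, o, i, u; each is a nucleus, giving 4 syllables.
Between /i/ (V1) and /o/ (V2): /ppj/ splits as /p/ + /pj/ (/pj/ is the longest suffix that is a licit onset).
Between /o/ (V2) and /i/ (V3): /fzf/ — longest licit onset from the right is /f/, leaving /fz/ as coda.
Between /i/ (V3) and /u/ (V4): cluster /vj/ — /vj/ is itself a permitted onset, so the whole cluster goes right; preceding coda = ∅.
Result: jip.pjofz.fi.vju.
Syllable 3 is /fi/; it ends in its nucleus with no coda, so it is open.

open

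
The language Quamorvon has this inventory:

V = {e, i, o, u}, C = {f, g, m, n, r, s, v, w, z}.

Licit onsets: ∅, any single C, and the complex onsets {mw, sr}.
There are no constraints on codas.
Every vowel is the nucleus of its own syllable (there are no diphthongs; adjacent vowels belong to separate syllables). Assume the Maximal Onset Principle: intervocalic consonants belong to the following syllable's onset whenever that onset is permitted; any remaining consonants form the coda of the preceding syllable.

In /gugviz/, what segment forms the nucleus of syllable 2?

The vowels are u, i — 2 nuclei, so 2 syllables.
The second nucleus (vowel 2 from the left) is /i/.

i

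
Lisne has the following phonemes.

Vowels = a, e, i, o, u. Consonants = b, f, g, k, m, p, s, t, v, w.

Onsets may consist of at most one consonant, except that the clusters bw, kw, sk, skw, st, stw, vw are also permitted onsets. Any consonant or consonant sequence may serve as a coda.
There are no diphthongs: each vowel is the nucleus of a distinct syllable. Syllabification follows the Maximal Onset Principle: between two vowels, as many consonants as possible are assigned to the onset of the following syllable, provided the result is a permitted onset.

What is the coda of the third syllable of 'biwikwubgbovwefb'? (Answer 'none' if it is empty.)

The vowels are i, i, u, o, e — 5 nuclei, so 5 syllables.
Between /i/ (V1) and /i/ (V2): /w/ → onset of the next syllable (single consonants are always licit onsets).
Between /i/ (V2) and /u/ (V3): cluster /kw/ — /kw/ is itself a permitted onset, so the whole cluster goes right; preceding coda = ∅.
Between /u/ (V3) and /o/ (V4): /bgb/ splits as /bg/ + /b/ (/b/ is the longest suffix that is a licit onset).
Between /o/ (V4) and /e/ (V5): /vw/ is a licit onset in full, so it all attaches to the next syllable.
Result: bi.wi.kwubg.bo.vwefb.
Syllable 3 is /kwubg/: onset /kw/, nucleus /u/, coda /bg/.

bg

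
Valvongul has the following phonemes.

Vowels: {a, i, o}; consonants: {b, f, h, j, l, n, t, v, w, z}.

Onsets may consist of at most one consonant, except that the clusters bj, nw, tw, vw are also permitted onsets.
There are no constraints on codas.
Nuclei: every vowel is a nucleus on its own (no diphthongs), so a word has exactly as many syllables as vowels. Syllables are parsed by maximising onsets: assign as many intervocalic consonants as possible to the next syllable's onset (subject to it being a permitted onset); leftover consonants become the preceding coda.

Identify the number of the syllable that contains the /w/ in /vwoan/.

Nuclei (vowels): o, a → 2 syllables.
σ1/σ2 boundary: no consonants, so the boundary falls immediately after /o/.
Result: vwo.an.
The /w/ is in the onset of syllable 1 (/vwo/).

1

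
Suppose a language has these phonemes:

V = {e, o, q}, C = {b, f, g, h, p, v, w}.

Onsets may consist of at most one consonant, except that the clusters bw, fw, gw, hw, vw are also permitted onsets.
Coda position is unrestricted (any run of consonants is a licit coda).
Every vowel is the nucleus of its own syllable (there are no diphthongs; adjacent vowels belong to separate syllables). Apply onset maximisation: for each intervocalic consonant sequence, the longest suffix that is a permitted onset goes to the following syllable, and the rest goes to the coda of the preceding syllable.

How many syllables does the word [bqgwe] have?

The vowels are q, e — 2 nuclei, so 2 syllables.

2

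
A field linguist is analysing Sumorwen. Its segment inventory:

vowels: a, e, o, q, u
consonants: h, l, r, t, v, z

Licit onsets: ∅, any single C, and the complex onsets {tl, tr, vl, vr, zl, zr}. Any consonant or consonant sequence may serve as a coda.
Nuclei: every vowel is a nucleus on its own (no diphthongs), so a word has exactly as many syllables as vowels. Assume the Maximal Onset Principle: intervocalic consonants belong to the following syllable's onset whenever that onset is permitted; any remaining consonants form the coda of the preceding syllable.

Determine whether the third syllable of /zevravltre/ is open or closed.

Vowels present: e, a, e; each is a nucleus, giving 3 syllables.
/e…a/ gap (V1→V2): /vr/ is a licit onset in full, so it all attaches to the next syllable.
/a…e/ gap (V2→V3): cluster /vltr/ — the longest permitted-onset suffix is /tr/; onset = /tr/, preceding coda = /vl/.
Syllabification: ze.vravl.tre.
Syllable 3 is /tre/; it ends in its nucleus with no coda, so it is open.

open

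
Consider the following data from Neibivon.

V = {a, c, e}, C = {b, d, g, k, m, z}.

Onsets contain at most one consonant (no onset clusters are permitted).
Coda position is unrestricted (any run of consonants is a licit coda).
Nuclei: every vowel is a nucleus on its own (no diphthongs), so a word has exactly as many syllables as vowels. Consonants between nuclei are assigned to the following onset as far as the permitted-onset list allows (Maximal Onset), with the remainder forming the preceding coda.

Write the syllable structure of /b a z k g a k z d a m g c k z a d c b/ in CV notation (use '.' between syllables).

CVCC.CVCC.CVC.CVC.CV.CVC

Nuclei (vowels): a, a, a, c, a, c → 6 syllables.
Between /a/ (V1) and /a/ (V2): /zkg/; trying suffixes from longest down, /g/ is the first permitted one, so coda /zk/ | onset /g/.
Between /a/ (V2) and /a/ (V3): /kzd/ — longest licit onset from the right is /d/, leaving /kz/ as coda.
Between /a/ (V3) and /c/ (V4): /mg/; trying suffixes from longest down, /g/ is the first permitted one, so coda /m/ | onset /g/.
Between /c/ (V4) and /a/ (V5): /kz/; trying suffixes from longest down, /z/ is the first permitted one, so coda /k/ | onset /z/.
Between /a/ (V5) and /c/ (V6): /d/ → onset of the next syllable (single consonants are always licit onsets).
Result: bazk.gakz.dam.gck.za.dcb.
Mapping each syllable to C/V: /bazk/ → CVCC, /gakz/ → CVCC, /dam/ → CVC, /gck/ → CVC, /za/ → CV, /dcb/ → CVC.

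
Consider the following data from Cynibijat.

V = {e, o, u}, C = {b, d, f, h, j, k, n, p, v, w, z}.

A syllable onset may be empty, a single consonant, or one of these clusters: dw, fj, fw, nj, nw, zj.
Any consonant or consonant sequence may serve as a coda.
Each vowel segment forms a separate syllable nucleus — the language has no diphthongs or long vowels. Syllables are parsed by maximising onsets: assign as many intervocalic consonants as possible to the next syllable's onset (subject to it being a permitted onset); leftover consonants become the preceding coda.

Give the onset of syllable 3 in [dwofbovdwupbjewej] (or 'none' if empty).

dw

Nuclei (vowels): o, o, u, e, e → 5 syllables.
Between /o/ (V1) and /o/ (V2): /fb/; trying suffixes from longest down, /b/ is the first permitted one, so coda /f/ | onset /b/.
Between /o/ (V2) and /u/ (V3): /vdw/; trying suffixes from longest down, /dw/ is the first permitted one, so coda /v/ | onset /dw/.
Between /u/ (V3) and /e/ (V4): cluster /pbj/ — the longest permitted-onset suffix is /j/; onset = /j/, preceding coda = /pb/.
Between /e/ (V4) and /e/ (V5): /w/ → onset of the next syllable (single consonants are always licit onsets).
Putting it together: dwof.bov.dwupb.je.wej.
Syllable 3 is /dwupb/: onset /dw/, nucleus /u/, coda /pb/.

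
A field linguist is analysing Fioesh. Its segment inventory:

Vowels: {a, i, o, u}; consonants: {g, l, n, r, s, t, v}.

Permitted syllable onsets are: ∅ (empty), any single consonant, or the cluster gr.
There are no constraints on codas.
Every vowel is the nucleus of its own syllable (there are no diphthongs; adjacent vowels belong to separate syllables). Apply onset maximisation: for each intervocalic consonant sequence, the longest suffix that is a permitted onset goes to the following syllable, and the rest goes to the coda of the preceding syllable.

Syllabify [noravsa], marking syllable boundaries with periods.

Vowels present: o, a, a; each is a nucleus, giving 3 syllables.
/o…a/ gap (V1→V2): /r/ is a single consonant, so it becomes the next onset.
/a…a/ gap (V2→V3): cluster /vs/ — the longest permitted-onset suffix is /s/; onset = /s/, preceding coda = /v/.

no.rav.sa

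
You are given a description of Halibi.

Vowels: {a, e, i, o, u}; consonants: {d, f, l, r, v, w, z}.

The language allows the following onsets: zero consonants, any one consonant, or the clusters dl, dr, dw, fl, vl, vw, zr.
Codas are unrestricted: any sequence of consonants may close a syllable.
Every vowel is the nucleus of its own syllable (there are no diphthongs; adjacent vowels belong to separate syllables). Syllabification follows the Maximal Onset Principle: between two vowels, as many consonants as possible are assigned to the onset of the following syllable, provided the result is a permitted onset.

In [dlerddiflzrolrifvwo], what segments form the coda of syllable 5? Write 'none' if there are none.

none

Nuclei (vowels): e, i, o, i, o → 5 syllables.
σ1/σ2 boundary: /rdd/ splits as /rd/ + /d/ (/d/ is the longest suffix that is a licit onset).
σ2/σ3 boundary: /flzr/ — longest licit onset from the right is /zr/, leaving /fl/ as coda.
σ3/σ4 boundary: /lr/ — longest licit onset from the right is /r/, leaving /l/ as coda.
σ4/σ5 boundary: /fvw/ splits as /f/ + /vw/ (/vw/ is the longest suffix that is a licit onset).
Result: dlerd.difl.zrol.rif.vwo.
Syllable 5 is /vwo/: onset /vw/, nucleus /o/, coda ∅.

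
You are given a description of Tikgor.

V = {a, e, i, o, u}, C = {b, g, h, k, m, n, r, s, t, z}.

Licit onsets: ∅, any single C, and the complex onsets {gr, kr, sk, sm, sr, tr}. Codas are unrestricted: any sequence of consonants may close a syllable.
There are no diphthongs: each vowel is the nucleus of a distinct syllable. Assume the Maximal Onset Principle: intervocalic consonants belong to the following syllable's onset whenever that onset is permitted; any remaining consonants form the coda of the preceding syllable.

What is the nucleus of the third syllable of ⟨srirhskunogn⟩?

Vowels present: i, u, o; each is a nucleus, giving 3 syllables.
The third nucleus (vowel 3 from the left) is /o/.

o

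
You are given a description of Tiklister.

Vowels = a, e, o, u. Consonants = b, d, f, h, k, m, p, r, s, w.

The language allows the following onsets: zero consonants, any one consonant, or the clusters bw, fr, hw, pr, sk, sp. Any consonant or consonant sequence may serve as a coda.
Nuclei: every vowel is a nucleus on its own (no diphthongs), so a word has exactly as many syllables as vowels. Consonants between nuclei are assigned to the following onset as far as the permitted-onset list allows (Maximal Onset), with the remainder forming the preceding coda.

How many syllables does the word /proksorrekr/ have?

3

The vowels are o, o, e — 3 nuclei, so 3 syllables.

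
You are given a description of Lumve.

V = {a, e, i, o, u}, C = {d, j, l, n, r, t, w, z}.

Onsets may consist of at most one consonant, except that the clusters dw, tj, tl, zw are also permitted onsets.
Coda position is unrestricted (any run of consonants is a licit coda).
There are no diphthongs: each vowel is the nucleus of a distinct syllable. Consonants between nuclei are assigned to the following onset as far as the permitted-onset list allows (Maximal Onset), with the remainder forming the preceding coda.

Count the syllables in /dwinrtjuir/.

The vowels are i, u, i — 3 nuclei, so 3 syllables.

3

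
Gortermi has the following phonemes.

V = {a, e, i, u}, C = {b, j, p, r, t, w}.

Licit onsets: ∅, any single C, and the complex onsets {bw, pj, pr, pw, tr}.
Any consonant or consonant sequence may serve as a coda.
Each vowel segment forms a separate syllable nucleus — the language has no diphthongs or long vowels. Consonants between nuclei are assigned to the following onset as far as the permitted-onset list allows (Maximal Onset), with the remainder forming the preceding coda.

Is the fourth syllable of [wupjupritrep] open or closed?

closed

Vowels present: u, u, i, e; each is a nucleus, giving 4 syllables.
σ1/σ2 boundary: cluster /pj/ — /pj/ is itself a permitted onset, so the whole cluster goes right; preceding coda = ∅.
σ2/σ3 boundary: /pr/ is a licit onset in full, so it all attaches to the next syllable.
σ3/σ4 boundary: cluster /tr/ — /tr/ is itself a permitted onset, so the whole cluster goes right; preceding coda = ∅.
Putting it together: wu.pju.pri.trep.
Syllable 4 is /trep/ with coda /p/, so it is closed.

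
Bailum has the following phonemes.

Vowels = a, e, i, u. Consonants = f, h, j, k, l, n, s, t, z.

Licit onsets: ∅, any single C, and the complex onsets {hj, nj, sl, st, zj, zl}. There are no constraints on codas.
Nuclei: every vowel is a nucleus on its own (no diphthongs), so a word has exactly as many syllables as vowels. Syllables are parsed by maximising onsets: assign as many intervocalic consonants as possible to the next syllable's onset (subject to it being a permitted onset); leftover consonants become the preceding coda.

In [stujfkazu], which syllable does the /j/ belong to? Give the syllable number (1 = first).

1

Nuclei (vowels): u, a, u → 3 syllables.
/u…a/ gap (V1→V2): /jfk/; trying suffixes from longest down, /k/ is the first permitted one, so coda /jf/ | onset /k/.
/a…u/ gap (V2→V3): /z/ is a single consonant, so it becomes the next onset.
Result: stujf.ka.zu.
The /j/ is in the coda of syllable 1 (/stujf/).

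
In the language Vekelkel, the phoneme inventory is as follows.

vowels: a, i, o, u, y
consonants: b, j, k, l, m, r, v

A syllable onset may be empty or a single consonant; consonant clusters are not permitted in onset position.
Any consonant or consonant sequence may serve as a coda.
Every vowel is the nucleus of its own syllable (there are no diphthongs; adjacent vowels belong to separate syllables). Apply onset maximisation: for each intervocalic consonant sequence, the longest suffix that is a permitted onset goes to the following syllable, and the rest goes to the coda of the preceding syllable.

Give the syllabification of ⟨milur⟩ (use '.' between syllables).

mi.lur

Nuclei (vowels): i, u → 2 syllables.
Between /i/ (V1) and /u/ (V2): /l/ is a single consonant, so it becomes the next onset.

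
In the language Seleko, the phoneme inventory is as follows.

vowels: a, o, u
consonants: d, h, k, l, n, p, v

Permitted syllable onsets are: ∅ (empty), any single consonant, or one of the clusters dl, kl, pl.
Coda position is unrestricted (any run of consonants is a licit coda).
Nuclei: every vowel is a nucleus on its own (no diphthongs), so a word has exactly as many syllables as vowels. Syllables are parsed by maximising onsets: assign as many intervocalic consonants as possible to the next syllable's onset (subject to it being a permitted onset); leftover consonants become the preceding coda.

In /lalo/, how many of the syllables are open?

2

Nuclei (vowels): a, o → 2 syllables.
σ1/σ2 boundary: just /l/ — single C goes to the following onset.
Syllabification: la.lo.
Classifying each syllable: /la/ (open), /lo/ (open).
Open syllables: 2.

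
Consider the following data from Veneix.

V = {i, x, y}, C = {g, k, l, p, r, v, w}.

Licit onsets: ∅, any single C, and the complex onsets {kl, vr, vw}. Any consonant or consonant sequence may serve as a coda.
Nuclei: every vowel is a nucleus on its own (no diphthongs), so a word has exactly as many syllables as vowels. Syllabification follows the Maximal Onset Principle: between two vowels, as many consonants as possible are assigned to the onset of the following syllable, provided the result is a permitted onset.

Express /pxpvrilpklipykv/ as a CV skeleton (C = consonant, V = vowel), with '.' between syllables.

CVC.CCVCC.CCV.CVCC

Vowels present: x, i, i, y; each is a nucleus, giving 4 syllables.
σ1/σ2 boundary: /pvr/; trying suffixes from longest down, /vr/ is the first permitted one, so coda /p/ | onset /vr/.
σ2/σ3 boundary: /lpkl/; trying suffixes from longest down, /kl/ is the first permitted one, so coda /lp/ | onset /kl/.
σ3/σ4 boundary: /p/ is a single consonant, so it becomes the next onset.
So the parse is pxp.vrilp.kli.pykv.
Mapping each syllable to C/V: /pxp/ → CVC, /vrilp/ → CCVCC, /kli/ → CCV, /pykv/ → CVCC.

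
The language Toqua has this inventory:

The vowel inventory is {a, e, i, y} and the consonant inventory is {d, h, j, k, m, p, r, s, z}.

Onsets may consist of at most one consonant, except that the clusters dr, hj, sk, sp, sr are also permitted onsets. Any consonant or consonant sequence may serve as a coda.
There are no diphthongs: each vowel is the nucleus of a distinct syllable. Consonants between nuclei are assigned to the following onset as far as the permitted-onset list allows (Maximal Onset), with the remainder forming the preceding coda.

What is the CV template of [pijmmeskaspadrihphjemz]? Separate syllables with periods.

CVCC.CV.CCV.CCV.CCVCC.CCVCC

Nuclei (vowels): i, e, a, a, i, e → 6 syllables.
/i…e/ gap (V1→V2): /jmm/ — longest licit onset from the right is /m/, leaving /jm/ as coda.
/e…a/ gap (V2→V3): cluster /sk/ — /sk/ is itself a permitted onset, so the whole cluster goes right; preceding coda = ∅.
/a…a/ gap (V3→V4): cluster /sp/ — /sp/ is itself a permitted onset, so the whole cluster goes right; preceding coda = ∅.
/a…i/ gap (V4→V5): /dr/ — entire cluster is a permitted onset → onset /dr/, coda ∅.
/i…e/ gap (V5→V6): /hphj/; trying suffixes from longest down, /hj/ is the first permitted one, so coda /hp/ | onset /hj/.
Putting it together: pijm.me.ska.spa.drihp.hjemz.
Mapping each syllable to C/V: /pijm/ → CVCC, /me/ → CV, /ska/ → CCV, /spa/ → CCV, /drihp/ → CCVCC, /hjemz/ → CCVCC.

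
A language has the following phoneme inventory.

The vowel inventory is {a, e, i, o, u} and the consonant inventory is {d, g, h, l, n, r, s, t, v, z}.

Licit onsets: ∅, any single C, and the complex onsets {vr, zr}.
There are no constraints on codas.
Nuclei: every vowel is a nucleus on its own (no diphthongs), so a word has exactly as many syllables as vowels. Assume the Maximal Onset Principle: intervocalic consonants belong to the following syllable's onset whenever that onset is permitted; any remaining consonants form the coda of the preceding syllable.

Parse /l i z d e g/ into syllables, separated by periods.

liz.deg

Nuclei (vowels): i, e → 2 syllables.
Between /i/ (V1) and /e/ (V2): /zd/ splits as /z/ + /d/ (/d/ is the longest suffix that is a licit onset).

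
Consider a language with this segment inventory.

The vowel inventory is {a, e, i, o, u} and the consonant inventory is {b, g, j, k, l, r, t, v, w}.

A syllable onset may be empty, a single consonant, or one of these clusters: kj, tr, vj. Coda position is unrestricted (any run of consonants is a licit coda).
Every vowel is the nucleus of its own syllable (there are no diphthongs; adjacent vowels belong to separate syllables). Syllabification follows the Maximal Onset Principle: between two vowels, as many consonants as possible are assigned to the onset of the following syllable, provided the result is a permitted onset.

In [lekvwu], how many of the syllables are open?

1

The vowels are e, u — 2 nuclei, so 2 syllables.
/e…u/ gap (V1→V2): /kvw/ — longest licit onset from the right is /w/, leaving /kv/ as coda.
Syllabification: lekv.wu.
Classifying each syllable: /lekv/ (closed), /wu/ (open).
Open syllables: 1.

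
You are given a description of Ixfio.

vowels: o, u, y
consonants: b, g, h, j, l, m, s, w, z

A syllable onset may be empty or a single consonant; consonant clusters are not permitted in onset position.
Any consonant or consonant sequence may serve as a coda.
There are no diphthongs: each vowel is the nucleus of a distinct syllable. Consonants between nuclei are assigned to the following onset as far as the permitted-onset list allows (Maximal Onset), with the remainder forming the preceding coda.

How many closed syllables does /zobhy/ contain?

1

The vowels are o, y — 2 nuclei, so 2 syllables.
/o…y/ gap (V1→V2): /bh/; trying suffixes from longest down, /h/ is the first permitted one, so coda /b/ | onset /h/.
Putting it together: zob.hy.
Classifying each syllable: /zob/ (closed), /hy/ (open).
Closed syllables: 1.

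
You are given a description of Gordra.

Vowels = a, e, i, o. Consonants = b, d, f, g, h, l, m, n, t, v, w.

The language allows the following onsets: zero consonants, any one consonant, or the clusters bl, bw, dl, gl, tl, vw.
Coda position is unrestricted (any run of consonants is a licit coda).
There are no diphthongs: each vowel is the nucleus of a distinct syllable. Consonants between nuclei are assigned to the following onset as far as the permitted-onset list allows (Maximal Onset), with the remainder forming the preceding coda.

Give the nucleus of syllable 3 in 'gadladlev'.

e

The vowels are a, a, e — 3 nuclei, so 3 syllables.
The third nucleus (vowel 3 from the left) is /e/.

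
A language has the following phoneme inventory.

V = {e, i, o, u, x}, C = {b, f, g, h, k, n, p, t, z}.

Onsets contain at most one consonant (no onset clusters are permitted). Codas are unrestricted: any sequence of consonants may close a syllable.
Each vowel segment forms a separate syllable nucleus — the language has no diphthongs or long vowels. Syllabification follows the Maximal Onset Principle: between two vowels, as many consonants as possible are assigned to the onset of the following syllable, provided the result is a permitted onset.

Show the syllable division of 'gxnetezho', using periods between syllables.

gx.ne.tez.ho

Nuclei (vowels): x, e, e, o → 4 syllables.
V1 /x/ – V2 /e/: just /n/ — single C goes to the following onset.
V2 /e/ – V3 /e/: /t/ is a single consonant, so it becomes the next onset.
V3 /e/ – V4 /o/: cluster /zh/ — the longest permitted-onset suffix is /h/; onset = /h/, preceding coda = /z/.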